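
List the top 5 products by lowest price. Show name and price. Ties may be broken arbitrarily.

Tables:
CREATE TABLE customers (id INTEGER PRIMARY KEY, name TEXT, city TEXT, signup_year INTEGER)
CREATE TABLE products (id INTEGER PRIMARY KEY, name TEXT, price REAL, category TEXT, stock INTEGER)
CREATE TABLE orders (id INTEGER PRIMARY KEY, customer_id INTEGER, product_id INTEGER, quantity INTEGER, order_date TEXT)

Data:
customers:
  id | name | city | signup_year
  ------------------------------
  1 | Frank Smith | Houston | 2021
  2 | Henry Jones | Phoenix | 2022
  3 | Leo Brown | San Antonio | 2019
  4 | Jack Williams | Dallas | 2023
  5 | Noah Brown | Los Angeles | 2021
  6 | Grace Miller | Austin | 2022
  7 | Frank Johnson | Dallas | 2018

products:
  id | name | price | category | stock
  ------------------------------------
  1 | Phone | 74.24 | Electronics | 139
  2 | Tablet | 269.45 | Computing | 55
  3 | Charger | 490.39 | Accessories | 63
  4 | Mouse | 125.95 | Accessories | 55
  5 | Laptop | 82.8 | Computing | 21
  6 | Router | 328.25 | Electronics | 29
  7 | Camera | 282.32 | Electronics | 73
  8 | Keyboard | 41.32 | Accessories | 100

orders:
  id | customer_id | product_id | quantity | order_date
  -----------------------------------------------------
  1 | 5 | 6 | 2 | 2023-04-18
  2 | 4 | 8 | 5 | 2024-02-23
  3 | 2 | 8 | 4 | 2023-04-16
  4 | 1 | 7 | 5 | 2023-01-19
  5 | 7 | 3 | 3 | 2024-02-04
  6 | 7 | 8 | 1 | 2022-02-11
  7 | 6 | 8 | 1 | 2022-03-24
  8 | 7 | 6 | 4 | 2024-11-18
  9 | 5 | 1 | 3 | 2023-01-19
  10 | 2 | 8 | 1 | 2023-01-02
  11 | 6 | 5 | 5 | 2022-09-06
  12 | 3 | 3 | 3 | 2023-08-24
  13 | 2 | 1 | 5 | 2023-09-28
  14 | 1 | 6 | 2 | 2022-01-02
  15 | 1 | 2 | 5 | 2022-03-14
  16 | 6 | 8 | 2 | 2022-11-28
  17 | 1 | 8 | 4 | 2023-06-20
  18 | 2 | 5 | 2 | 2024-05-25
SELECT name, price FROM products ORDER BY price ASC LIMIT 5

Execution result:
name | price
Keyboard | 41.32
Phone | 74.24
Laptop | 82.80
Mouse | 125.95
Tablet | 269.45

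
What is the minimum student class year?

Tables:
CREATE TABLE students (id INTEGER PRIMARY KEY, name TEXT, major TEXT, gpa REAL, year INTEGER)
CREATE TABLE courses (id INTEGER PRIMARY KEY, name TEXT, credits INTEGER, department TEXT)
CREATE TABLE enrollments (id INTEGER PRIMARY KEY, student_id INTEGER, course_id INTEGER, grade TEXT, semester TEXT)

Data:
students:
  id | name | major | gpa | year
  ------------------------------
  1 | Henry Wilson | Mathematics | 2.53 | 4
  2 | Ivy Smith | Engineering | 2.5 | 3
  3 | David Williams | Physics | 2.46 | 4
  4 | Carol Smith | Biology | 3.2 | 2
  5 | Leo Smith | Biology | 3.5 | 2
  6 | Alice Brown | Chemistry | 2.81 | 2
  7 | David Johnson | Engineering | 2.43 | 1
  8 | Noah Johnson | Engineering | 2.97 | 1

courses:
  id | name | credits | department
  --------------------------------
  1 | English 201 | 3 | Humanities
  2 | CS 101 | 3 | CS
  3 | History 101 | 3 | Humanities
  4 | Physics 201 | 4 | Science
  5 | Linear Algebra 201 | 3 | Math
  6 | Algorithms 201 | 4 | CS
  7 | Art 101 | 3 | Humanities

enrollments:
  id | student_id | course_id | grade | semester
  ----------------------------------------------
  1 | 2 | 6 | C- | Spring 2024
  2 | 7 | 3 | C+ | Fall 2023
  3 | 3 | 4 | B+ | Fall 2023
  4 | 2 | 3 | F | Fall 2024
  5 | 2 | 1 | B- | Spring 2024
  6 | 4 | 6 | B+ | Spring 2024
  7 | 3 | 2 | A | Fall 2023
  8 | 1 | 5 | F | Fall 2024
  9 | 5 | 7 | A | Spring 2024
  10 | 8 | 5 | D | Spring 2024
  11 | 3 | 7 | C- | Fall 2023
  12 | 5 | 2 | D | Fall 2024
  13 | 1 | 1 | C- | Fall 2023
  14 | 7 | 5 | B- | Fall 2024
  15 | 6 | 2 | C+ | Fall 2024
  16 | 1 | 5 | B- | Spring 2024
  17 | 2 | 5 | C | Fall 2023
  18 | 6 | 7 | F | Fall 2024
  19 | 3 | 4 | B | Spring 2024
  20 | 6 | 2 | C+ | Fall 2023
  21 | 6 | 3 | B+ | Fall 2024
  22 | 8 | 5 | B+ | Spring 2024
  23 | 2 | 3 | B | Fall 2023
SELECT MIN(year) FROM students

Execution result:
1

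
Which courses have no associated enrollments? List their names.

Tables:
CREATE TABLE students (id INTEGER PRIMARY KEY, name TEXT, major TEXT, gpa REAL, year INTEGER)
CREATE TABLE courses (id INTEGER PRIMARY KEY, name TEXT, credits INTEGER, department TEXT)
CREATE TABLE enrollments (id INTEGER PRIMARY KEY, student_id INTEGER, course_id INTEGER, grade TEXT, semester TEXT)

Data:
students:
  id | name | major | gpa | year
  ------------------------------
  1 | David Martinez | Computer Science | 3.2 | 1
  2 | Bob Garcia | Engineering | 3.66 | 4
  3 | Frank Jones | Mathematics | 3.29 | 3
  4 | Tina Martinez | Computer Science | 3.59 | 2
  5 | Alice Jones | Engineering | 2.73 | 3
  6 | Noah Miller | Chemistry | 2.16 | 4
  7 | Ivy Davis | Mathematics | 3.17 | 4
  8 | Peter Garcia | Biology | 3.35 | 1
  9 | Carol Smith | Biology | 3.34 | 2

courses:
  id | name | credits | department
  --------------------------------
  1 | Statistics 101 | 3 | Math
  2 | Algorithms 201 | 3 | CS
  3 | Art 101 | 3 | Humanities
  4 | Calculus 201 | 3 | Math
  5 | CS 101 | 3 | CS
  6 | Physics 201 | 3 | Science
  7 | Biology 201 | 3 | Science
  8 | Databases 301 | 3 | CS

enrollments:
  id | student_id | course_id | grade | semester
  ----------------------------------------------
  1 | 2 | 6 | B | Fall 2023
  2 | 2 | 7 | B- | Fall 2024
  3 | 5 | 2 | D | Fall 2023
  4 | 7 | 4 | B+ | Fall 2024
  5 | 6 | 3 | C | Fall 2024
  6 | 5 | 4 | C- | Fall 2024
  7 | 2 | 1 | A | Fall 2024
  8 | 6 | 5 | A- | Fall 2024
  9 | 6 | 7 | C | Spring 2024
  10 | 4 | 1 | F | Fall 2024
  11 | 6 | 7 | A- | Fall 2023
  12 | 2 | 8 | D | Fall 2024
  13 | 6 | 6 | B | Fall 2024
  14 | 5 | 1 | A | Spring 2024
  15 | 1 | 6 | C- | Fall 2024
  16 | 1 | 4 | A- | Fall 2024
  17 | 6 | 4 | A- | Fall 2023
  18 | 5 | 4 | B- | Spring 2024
SELECT p.name FROM courses p LEFT JOIN enrollments c ON c.course_id = p.id WHERE c.id IS NULL

Execution result:
(no rows)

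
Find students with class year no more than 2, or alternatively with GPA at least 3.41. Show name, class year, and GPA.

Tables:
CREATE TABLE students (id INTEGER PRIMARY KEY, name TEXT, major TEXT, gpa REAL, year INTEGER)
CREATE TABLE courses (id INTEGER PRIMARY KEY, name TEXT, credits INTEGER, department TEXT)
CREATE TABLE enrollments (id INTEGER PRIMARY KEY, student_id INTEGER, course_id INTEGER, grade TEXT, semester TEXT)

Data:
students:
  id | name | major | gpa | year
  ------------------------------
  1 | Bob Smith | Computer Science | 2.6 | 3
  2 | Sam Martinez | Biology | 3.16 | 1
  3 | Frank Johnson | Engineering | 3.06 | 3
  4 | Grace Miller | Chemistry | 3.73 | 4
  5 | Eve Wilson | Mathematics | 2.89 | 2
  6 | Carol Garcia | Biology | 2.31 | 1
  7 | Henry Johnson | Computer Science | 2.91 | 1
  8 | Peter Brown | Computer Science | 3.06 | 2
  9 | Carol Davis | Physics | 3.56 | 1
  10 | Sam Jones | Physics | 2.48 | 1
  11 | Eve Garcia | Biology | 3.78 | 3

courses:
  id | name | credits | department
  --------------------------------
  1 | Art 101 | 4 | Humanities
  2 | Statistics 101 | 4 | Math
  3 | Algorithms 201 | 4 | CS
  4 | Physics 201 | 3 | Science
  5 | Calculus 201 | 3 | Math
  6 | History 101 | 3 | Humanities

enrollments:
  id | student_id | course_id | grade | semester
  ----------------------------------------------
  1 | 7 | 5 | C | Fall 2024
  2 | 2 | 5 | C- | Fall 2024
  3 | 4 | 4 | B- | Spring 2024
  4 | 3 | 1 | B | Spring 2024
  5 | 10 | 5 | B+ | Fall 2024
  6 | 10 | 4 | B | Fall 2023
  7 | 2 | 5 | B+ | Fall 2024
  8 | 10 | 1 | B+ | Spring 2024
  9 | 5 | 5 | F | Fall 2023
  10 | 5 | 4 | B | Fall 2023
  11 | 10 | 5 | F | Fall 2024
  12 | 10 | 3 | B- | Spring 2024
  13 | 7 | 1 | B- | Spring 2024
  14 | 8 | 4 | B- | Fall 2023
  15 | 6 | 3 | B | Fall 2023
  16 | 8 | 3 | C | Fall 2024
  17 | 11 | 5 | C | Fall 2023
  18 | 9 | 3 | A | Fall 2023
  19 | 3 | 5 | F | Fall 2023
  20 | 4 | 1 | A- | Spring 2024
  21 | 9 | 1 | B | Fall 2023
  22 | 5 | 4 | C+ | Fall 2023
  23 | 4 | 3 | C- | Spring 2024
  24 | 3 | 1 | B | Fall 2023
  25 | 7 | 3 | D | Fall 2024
SELECT name, year, gpa FROM students WHERE year <= 2 OR gpa >= 3.41

Execution result:
name | year | gpa
Sam Martinez | 1 | 3.16
Grace Miller | 4 | 3.73
Eve Wilson | 2 | 2.89
Carol Garcia | 1 | 2.31
Henry Johnson | 1 | 2.91
Peter Brown | 2 | 3.06
Carol Davis | 1 | 3.56
Sam Jones | 1 | 2.48
Eve Garcia | 3 | 3.78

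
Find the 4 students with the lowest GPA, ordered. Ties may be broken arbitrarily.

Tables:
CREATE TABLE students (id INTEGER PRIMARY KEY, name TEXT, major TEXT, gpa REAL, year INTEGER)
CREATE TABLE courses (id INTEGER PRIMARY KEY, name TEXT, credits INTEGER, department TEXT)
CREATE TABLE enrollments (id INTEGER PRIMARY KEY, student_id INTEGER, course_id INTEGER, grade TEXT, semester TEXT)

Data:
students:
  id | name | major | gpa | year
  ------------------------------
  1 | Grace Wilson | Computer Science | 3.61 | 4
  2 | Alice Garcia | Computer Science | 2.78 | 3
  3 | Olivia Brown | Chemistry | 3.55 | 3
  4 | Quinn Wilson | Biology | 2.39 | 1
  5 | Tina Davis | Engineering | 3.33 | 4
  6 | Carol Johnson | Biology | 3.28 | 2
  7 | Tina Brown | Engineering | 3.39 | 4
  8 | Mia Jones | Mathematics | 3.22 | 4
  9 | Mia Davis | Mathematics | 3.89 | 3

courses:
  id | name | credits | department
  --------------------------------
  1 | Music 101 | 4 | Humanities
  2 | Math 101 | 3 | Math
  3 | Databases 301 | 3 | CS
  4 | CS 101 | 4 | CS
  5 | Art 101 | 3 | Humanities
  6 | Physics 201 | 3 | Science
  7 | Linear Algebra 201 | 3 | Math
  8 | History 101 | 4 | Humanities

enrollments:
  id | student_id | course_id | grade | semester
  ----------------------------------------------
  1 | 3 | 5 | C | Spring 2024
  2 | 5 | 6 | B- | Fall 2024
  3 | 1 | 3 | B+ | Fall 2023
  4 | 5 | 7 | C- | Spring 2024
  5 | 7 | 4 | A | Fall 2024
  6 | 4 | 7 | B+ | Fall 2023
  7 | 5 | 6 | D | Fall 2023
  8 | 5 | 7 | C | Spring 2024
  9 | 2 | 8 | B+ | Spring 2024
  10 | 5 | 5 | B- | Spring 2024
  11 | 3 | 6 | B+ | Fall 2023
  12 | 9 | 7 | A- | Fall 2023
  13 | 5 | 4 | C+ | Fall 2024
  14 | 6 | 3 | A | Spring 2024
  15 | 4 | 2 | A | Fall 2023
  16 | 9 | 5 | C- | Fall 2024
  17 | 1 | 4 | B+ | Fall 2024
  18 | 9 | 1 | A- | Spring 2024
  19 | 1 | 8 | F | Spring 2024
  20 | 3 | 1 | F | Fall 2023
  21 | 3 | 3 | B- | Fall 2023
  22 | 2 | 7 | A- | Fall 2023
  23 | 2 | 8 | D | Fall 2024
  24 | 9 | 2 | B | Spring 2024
SELECT name, gpa FROM students ORDER BY gpa ASC LIMIT 4

Execution result:
name | gpa
Quinn Wilson | 2.39
Alice Garcia | 2.78
Mia Jones | 3.22
Carol Johnson | 3.28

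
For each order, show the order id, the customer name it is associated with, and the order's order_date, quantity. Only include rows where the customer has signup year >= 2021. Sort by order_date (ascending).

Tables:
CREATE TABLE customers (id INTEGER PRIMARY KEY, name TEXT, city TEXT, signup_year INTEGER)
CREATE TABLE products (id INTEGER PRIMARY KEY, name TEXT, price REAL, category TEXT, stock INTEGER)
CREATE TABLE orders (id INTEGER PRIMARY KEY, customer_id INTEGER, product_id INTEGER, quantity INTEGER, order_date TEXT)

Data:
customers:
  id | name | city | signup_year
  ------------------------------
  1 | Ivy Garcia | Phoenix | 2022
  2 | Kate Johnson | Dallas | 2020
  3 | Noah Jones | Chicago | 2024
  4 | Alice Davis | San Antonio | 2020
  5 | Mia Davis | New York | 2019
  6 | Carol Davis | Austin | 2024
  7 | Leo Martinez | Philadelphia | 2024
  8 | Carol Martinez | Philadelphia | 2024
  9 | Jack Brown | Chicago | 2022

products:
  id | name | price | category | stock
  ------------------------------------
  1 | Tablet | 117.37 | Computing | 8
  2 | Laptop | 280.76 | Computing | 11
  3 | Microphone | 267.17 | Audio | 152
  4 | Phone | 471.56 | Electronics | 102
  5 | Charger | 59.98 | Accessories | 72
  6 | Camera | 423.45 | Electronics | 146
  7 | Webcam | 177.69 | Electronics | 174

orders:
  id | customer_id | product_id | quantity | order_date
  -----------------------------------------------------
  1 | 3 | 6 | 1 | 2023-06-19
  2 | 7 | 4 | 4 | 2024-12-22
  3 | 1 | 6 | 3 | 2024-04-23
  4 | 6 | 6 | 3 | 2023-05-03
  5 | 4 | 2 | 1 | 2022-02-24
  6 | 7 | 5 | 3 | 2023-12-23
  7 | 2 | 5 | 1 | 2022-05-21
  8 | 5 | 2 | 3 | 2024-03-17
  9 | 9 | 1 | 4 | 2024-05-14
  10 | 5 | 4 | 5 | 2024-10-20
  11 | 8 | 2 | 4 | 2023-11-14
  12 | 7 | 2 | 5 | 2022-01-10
SELECT c.id, p.name AS customer, c.order_date, c.quantity FROM orders c JOIN customers p ON c.customer_id = p.id WHERE p.signup_year >= 2021 ORDER BY c.order_date ASC

Execution result:
id | customer | order_date | quantity
12 | Leo Martinez | 2022-01-10 | 5
4 | Carol Davis | 2023-05-03 | 3
1 | Noah Jones | 2023-06-19 | 1
11 | Carol Martinez | 2023-11-14 | 4
6 | Leo Martinez | 2023-12-23 | 3
3 | Ivy Garcia | 2024-04-23 | 3
9 | Jack Brown | 2024-05-14 | 4
2 | Leo Martinez | 2024-12-22 | 4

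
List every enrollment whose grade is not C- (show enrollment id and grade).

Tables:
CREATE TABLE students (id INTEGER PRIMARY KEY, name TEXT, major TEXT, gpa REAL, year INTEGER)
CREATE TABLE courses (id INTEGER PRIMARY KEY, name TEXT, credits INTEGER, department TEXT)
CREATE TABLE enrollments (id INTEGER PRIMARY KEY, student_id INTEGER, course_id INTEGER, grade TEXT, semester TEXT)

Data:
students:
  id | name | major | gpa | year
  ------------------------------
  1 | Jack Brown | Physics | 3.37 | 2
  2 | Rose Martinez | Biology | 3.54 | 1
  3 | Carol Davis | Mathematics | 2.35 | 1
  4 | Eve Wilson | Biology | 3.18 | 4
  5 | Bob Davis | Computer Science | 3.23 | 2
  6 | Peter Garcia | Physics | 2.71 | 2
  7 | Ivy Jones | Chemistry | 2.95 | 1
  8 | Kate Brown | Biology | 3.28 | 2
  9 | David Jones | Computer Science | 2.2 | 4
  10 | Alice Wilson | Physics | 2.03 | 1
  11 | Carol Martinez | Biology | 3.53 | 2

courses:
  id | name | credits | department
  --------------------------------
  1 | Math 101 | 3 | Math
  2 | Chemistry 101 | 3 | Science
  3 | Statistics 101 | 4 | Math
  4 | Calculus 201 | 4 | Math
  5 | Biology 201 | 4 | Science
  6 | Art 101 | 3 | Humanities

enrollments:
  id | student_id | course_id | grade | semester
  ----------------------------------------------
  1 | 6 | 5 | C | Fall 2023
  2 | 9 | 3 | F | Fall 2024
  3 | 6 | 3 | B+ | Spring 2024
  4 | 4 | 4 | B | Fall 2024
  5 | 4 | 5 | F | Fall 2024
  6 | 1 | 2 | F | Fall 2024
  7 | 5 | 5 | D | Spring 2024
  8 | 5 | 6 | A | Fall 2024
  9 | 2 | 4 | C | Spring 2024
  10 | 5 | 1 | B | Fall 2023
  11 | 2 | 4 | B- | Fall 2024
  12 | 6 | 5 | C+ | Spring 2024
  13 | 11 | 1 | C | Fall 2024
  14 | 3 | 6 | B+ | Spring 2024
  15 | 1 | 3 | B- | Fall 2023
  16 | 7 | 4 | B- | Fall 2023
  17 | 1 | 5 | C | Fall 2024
SELECT id, grade FROM enrollments WHERE grade <> 'C-'

Execution result:
id | grade
1 | C
2 | F
3 | B+
4 | B
5 | F
6 | F
7 | D
8 | A
9 | C
10 | B
11 | B-
12 | C+
13 | C
14 | B+
15 | B-
16 | B-
17 | C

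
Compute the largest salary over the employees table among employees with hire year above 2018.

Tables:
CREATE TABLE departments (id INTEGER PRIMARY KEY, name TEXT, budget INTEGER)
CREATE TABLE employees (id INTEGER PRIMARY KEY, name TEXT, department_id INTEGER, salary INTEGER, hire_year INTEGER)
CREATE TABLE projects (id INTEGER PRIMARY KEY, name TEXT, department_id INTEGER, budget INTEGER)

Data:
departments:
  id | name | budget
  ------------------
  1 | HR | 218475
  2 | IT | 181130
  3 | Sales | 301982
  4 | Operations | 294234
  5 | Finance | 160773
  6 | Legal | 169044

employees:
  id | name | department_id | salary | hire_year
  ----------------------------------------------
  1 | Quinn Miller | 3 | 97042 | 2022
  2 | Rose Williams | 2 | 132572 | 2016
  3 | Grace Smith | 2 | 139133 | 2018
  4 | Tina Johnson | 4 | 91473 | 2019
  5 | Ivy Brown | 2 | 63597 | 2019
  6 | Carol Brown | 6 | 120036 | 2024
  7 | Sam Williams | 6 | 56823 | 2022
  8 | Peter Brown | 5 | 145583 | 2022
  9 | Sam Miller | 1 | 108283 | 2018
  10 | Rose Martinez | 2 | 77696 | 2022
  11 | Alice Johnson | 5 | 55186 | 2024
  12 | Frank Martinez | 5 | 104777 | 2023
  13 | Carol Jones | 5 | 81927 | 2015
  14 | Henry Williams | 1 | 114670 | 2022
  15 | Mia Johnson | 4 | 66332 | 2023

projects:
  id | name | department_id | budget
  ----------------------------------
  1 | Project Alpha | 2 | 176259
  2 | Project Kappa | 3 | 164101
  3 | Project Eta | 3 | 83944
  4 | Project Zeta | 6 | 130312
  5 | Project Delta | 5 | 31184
SELECT MAX(salary) FROM employees WHERE hire_year > 2018

Execution result:
145583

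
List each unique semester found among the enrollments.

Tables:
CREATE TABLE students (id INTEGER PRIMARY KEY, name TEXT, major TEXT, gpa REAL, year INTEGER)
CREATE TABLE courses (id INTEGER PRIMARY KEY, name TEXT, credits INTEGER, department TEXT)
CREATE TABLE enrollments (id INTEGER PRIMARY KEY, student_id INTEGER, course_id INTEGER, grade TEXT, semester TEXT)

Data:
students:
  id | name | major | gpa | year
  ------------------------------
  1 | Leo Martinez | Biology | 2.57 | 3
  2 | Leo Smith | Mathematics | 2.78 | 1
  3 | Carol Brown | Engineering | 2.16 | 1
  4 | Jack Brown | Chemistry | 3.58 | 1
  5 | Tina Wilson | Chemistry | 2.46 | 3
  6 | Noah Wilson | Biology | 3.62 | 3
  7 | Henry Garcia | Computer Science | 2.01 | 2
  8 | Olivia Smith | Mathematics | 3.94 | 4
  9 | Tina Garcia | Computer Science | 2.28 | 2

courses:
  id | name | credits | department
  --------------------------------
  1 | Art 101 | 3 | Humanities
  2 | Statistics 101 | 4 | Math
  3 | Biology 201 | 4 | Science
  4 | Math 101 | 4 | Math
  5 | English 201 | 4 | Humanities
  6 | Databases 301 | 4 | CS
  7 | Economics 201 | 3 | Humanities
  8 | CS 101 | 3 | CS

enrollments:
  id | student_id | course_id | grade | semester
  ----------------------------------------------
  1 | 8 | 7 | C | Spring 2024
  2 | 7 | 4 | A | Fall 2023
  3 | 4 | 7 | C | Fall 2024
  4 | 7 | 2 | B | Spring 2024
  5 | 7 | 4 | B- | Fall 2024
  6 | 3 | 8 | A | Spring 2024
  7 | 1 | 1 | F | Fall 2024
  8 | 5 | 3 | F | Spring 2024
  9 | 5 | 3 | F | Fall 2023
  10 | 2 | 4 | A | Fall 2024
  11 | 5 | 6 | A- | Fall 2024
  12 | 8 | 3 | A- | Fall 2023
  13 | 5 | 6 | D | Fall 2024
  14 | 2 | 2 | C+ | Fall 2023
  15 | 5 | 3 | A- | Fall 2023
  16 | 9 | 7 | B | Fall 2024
SELECT DISTINCT semester FROM enrollments

Execution result:
semester
Spring 2024
Fall 2023
Fall 2024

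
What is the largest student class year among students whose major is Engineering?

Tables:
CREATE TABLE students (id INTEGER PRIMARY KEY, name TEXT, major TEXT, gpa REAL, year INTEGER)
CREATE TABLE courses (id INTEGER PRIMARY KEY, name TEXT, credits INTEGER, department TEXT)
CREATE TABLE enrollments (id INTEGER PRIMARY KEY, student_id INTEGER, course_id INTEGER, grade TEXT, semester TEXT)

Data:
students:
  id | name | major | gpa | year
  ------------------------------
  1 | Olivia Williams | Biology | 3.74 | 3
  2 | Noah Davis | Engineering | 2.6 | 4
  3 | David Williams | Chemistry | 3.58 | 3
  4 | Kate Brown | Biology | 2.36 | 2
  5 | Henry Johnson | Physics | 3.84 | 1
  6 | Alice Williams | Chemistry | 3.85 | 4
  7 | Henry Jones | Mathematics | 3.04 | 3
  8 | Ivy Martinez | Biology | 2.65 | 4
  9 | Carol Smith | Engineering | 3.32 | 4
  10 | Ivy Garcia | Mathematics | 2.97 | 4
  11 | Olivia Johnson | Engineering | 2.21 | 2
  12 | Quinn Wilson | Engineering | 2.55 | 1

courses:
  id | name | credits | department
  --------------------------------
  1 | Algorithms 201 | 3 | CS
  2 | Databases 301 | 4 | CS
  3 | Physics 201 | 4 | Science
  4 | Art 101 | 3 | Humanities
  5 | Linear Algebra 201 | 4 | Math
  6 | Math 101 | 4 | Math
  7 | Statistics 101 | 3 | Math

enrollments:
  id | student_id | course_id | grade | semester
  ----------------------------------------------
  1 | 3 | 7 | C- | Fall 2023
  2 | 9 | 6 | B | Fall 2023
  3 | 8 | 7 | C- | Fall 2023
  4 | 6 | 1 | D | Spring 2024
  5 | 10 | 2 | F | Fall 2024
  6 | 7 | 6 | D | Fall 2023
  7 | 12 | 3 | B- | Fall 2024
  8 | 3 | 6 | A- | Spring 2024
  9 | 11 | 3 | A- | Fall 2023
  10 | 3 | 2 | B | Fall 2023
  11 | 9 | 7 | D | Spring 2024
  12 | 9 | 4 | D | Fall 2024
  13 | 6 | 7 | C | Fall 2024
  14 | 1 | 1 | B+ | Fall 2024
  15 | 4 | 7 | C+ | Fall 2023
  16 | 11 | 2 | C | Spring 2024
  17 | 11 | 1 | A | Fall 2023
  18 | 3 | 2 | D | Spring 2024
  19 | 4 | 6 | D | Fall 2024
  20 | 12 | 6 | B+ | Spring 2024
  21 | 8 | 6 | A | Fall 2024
SELECT MAX(year) FROM students WHERE major = 'Engineering'

Execution result:
4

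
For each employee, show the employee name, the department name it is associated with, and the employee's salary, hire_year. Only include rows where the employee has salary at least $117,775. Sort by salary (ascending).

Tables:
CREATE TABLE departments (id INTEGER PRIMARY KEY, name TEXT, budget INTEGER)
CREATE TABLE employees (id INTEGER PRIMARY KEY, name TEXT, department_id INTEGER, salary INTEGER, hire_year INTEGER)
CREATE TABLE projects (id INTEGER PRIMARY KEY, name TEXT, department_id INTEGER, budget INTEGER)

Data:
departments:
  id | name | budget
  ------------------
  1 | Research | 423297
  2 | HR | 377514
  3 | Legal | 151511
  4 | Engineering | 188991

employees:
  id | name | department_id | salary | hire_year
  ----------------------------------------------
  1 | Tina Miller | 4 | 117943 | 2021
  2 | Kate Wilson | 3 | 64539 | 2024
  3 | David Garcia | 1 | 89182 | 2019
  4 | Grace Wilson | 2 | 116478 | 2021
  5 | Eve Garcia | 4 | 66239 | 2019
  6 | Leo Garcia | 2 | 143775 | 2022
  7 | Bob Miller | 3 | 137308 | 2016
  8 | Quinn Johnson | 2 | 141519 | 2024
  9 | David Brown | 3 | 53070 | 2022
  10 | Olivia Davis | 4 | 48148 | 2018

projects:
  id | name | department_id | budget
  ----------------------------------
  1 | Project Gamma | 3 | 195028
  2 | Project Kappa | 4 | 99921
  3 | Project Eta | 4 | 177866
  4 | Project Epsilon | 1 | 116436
SELECT c.name, p.name AS department, c.salary, c.hire_year FROM employees c JOIN departments p ON c.department_id = p.id WHERE c.salary >= 117775 ORDER BY c.salary ASC

Execution result:
name | department | salary | hire_year
Tina Miller | Engineering | 117943 | 2021
Bob Miller | Legal | 137308 | 2016
Quinn Johnson | HR | 141519 | 2024
Leo Garcia | HR | 143775 | 2022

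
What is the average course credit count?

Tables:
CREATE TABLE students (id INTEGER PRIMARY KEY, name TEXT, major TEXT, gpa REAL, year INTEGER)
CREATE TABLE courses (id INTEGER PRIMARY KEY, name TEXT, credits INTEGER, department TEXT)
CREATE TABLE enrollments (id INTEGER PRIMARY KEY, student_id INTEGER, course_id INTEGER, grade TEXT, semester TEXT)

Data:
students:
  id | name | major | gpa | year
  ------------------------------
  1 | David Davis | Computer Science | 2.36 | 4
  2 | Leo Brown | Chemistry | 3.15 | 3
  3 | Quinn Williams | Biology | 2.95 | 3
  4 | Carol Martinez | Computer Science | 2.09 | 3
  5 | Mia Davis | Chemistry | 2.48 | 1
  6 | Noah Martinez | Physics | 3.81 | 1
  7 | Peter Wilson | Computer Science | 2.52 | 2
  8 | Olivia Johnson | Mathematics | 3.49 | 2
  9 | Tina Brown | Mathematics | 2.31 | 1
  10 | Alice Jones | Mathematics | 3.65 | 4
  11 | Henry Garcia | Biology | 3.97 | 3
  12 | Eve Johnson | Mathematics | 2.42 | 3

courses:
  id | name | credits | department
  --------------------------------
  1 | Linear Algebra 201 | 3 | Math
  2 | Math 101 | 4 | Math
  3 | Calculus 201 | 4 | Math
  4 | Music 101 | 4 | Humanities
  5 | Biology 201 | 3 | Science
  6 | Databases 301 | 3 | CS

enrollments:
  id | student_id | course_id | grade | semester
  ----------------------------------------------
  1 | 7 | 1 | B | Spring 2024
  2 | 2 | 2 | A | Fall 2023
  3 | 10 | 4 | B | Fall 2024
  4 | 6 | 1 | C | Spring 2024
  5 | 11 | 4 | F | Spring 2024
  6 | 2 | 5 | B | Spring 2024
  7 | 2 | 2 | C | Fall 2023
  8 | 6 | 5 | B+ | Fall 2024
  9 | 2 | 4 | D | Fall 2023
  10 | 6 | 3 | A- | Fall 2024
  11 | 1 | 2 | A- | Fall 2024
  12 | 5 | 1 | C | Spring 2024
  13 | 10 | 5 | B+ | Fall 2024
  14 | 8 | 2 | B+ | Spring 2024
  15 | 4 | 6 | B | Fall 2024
SELECT AVG(credits) FROM courses

Execution result:
3.50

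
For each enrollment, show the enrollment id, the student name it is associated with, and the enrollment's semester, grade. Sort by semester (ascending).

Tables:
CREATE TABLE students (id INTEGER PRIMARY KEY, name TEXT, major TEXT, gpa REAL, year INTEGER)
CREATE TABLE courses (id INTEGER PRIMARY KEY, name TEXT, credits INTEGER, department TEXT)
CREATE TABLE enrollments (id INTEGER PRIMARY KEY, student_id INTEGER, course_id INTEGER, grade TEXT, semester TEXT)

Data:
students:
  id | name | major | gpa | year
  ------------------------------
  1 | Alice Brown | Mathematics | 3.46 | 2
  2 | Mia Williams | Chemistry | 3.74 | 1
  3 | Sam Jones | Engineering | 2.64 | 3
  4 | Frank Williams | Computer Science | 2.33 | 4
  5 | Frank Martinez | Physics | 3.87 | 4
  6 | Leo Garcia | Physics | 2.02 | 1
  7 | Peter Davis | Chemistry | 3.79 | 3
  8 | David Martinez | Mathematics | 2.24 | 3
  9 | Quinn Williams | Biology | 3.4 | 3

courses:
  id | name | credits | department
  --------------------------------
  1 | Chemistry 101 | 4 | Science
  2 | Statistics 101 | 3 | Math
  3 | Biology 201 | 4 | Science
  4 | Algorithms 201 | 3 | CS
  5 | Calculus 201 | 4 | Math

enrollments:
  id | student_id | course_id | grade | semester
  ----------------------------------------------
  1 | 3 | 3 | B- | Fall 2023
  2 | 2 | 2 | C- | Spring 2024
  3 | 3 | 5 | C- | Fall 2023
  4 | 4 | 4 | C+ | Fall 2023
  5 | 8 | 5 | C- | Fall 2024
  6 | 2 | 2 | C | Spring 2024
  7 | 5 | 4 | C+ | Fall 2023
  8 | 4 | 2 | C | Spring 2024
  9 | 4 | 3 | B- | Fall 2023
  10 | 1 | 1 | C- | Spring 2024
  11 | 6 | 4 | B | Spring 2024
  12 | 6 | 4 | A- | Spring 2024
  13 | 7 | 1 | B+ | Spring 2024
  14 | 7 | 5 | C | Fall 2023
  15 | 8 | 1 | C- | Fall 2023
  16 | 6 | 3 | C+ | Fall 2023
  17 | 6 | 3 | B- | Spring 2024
SELECT c.id, p.name AS student, c.semester, c.grade FROM enrollments c JOIN students p ON c.student_id = p.id ORDER BY c.semester ASC

Execution result:
id | student | semester | grade
1 | Sam Jones | Fall 2023 | B-
3 | Sam Jones | Fall 2023 | C-
4 | Frank Williams | Fall 2023 | C+
7 | Frank Martinez | Fall 2023 | C+
9 | Frank Williams | Fall 2023 | B-
14 | Peter Davis | Fall 2023 | C
15 | David Martinez | Fall 2023 | C-
16 | Leo Garcia | Fall 2023 | C+
5 | David Martinez | Fall 2024 | C-
2 | Mia Williams | Spring 2024 | C-
6 | Mia Williams | Spring 2024 | C
8 | Frank Williams | Spring 2024 | C
10 | Alice Brown | Spring 2024 | C-
11 | Leo Garcia | Spring 2024 | B
12 | Leo Garcia | Spring 2024 | A-
13 | Peter Davis | Spring 2024 | B+
17 | Leo Garcia | Spring 2024 | B-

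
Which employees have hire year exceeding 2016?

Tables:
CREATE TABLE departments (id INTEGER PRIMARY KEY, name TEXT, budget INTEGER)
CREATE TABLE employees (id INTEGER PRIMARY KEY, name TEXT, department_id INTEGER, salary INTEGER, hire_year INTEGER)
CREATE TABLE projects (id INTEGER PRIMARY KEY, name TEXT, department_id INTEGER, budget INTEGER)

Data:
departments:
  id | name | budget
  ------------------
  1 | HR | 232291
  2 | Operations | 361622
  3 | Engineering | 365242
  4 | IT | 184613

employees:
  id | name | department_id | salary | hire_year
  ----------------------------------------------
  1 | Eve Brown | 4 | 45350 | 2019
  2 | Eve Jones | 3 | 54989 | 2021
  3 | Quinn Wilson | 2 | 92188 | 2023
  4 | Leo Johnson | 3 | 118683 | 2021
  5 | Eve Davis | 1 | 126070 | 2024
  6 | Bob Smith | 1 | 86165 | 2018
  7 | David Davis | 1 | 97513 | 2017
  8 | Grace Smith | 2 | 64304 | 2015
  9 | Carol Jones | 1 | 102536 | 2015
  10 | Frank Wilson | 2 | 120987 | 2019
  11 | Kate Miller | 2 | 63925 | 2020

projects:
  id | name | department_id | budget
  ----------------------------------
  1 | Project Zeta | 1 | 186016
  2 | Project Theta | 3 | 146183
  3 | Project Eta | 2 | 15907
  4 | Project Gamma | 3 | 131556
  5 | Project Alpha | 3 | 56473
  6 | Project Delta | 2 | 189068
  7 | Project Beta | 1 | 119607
SELECT name, hire_year FROM employees WHERE hire_year > 2016

Execution result:
name | hire_year
Eve Brown | 2019
Eve Jones | 2021
Quinn Wilson | 2023
Leo Johnson | 2021
Eve Davis | 2024
Bob Smith | 2018
David Davis | 2017
Frank Wilson | 2019
Kate Miller | 2020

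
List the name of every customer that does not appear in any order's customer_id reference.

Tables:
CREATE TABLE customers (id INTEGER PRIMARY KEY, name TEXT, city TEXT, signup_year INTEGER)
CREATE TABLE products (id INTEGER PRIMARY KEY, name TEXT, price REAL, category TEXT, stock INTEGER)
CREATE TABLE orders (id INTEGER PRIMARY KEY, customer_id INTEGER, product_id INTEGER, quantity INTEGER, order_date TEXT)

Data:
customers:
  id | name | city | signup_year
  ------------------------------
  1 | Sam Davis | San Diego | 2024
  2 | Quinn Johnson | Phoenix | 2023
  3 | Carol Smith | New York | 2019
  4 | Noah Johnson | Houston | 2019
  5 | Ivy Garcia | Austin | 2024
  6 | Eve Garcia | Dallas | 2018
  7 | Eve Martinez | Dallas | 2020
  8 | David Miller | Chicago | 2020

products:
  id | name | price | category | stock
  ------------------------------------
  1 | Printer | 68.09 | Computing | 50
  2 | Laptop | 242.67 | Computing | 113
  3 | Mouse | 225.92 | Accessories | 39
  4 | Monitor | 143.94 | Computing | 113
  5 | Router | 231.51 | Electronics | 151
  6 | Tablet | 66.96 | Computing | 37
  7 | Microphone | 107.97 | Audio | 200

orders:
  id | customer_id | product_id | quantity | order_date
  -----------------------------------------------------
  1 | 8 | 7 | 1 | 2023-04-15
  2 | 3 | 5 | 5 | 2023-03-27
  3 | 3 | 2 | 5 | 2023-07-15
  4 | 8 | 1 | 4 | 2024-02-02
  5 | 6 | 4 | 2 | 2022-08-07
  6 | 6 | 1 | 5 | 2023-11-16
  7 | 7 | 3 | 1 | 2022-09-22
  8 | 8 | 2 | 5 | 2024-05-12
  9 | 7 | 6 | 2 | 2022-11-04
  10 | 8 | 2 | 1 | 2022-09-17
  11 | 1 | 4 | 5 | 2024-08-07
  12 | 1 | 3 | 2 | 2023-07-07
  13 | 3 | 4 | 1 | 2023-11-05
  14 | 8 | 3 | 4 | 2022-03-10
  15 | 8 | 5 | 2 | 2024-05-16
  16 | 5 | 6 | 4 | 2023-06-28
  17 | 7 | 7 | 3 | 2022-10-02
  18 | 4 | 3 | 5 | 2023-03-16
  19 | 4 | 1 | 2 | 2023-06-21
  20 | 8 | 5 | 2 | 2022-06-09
SELECT p.name FROM customers p LEFT JOIN orders c ON c.customer_id = p.id WHERE c.id IS NULL

Execution result:
Quinn Johnson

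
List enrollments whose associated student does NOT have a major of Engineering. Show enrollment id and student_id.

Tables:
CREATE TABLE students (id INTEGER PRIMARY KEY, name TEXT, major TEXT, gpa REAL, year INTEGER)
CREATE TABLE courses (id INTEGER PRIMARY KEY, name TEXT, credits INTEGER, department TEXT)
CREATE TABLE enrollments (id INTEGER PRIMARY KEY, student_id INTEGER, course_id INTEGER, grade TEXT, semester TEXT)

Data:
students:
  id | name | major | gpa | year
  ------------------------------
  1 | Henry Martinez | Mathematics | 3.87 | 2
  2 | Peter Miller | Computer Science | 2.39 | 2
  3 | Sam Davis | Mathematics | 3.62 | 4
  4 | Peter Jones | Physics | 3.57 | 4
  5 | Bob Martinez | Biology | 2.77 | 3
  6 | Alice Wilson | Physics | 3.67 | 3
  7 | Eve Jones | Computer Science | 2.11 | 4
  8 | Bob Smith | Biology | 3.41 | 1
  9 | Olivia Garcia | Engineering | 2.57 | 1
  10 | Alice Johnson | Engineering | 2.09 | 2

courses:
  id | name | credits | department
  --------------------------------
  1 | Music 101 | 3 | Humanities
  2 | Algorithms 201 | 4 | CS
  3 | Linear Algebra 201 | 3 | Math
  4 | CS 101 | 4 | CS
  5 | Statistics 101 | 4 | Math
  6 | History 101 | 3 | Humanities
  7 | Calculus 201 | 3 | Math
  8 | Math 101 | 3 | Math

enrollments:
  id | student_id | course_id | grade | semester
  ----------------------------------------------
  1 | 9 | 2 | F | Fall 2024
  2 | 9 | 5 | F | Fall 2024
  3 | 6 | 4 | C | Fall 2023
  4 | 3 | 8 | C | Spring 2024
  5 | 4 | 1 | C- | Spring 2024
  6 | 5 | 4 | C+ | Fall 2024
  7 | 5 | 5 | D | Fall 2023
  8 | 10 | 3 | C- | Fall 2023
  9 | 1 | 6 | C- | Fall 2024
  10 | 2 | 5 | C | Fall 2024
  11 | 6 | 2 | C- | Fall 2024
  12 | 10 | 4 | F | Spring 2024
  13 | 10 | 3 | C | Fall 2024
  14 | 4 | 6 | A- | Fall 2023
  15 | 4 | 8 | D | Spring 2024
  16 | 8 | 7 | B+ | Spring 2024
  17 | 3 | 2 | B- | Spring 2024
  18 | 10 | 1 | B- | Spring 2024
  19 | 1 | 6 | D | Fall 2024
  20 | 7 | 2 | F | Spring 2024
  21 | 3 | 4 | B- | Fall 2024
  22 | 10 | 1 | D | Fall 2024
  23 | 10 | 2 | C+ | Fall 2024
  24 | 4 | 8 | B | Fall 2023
SELECT id, student_id FROM enrollments WHERE student_id NOT IN (SELECT id FROM students WHERE major = 'Engineering')

Execution result:
id | student_id
3 | 6
4 | 3
5 | 4
6 | 5
7 | 5
9 | 1
10 | 2
11 | 6
14 | 4
15 | 4
16 | 8
17 | 3
19 | 1
20 | 7
21 | 3
24 | 4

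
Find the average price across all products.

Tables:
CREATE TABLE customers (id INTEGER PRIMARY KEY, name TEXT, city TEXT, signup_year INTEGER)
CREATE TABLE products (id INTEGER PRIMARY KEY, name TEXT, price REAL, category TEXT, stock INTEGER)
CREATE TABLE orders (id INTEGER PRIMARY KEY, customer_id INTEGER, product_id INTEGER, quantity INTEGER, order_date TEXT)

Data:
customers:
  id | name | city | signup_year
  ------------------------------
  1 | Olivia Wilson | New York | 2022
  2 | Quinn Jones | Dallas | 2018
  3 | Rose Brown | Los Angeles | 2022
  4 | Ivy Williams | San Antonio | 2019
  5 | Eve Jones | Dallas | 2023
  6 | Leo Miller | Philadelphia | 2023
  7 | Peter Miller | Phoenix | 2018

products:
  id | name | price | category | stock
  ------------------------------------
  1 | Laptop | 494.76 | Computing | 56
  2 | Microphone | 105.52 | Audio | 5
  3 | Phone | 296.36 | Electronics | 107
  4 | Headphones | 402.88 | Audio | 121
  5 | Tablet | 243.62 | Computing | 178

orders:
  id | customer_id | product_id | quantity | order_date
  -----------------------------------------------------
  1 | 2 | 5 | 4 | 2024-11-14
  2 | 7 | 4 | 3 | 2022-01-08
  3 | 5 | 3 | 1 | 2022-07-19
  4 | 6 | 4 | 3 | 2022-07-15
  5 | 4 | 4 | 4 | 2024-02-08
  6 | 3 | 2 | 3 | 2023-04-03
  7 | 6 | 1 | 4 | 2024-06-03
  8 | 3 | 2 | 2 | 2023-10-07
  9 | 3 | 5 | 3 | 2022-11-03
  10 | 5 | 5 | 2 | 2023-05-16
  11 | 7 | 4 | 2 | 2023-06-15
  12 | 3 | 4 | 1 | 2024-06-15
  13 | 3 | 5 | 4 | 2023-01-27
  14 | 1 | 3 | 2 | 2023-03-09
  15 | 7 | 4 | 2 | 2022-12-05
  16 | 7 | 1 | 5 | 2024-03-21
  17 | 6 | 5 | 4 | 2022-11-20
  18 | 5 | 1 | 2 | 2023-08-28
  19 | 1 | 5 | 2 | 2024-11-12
SELECT AVG(price) FROM products

Execution result:
308.63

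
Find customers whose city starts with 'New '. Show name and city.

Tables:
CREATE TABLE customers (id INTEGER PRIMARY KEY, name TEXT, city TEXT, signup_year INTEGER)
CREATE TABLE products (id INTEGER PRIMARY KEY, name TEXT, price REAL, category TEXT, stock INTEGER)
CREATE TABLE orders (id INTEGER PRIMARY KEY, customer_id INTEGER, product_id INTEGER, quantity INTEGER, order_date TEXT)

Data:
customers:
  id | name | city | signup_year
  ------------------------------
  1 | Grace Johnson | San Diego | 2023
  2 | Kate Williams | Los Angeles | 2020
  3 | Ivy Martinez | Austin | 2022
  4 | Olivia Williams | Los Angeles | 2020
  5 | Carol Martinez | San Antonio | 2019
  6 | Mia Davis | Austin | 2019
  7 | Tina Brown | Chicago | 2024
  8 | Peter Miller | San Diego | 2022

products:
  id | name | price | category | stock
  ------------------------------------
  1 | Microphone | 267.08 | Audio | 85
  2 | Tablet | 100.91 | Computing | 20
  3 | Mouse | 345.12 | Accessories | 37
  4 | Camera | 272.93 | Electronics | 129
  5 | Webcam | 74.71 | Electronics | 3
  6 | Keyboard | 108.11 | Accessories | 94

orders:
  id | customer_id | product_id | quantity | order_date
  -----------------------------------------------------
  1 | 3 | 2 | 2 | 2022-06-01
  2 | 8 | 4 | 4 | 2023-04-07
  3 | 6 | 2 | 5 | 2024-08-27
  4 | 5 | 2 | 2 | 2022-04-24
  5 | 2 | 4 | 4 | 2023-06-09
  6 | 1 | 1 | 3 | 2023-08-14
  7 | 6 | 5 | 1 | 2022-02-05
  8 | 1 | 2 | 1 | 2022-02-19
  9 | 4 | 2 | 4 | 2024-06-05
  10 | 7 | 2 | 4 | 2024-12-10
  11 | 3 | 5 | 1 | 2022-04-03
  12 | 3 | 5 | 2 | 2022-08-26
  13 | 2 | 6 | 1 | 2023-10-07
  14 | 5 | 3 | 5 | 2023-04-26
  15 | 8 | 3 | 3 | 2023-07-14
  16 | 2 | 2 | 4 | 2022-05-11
SELECT name, city FROM customers WHERE city LIKE 'New %'

Execution result:
(no rows)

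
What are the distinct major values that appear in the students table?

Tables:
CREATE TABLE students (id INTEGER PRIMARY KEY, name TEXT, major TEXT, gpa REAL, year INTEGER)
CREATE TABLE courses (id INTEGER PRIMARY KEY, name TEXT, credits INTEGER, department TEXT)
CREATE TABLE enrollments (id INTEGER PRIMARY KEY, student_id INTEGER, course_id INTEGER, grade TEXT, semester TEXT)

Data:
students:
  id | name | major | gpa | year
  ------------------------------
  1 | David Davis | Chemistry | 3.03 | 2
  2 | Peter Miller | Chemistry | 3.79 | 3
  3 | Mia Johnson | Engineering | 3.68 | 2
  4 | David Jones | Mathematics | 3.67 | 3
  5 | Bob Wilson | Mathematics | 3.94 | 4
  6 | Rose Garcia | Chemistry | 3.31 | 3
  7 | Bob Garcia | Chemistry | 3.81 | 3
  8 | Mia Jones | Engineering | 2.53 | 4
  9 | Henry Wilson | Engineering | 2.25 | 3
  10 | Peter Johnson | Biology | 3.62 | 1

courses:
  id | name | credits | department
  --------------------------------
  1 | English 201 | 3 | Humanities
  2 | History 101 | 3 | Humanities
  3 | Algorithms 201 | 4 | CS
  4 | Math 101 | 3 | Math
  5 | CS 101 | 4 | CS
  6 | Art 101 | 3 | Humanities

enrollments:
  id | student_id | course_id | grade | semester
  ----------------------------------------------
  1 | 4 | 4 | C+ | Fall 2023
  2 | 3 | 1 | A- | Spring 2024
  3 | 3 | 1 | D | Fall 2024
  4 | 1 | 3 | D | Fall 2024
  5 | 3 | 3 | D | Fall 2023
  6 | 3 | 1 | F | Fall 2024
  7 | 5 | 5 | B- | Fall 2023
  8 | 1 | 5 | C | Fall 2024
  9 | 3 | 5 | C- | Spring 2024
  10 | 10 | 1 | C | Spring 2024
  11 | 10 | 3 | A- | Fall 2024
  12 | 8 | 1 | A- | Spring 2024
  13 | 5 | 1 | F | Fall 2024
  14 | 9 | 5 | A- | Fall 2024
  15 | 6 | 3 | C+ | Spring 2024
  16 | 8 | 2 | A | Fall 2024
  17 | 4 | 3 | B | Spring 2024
SELECT DISTINCT major FROM students

Execution result:
major
Chemistry
Engineering
Mathematics
Biology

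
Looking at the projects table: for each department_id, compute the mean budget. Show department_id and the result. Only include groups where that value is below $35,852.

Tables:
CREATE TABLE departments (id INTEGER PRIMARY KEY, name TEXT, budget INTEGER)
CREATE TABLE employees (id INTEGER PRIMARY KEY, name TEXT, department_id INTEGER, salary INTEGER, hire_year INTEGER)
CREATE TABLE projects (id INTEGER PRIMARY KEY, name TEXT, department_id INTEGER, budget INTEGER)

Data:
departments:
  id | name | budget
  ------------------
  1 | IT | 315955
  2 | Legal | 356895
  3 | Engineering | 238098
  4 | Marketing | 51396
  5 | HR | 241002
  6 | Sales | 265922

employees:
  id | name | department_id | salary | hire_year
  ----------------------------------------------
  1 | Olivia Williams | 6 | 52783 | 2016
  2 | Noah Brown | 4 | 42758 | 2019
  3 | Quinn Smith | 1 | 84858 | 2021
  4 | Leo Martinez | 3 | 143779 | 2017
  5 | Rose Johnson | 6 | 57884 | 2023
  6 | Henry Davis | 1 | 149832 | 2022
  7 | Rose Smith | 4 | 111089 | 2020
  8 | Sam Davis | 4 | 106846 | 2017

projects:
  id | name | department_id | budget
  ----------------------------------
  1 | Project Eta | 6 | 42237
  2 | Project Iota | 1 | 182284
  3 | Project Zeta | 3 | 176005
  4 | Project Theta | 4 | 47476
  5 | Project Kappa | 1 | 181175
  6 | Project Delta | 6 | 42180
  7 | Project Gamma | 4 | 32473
SELECT department_id, AVG(budget) AS avg_budget FROM projects GROUP BY department_id HAVING AVG(budget) < 35852

Execution result:
(no rows)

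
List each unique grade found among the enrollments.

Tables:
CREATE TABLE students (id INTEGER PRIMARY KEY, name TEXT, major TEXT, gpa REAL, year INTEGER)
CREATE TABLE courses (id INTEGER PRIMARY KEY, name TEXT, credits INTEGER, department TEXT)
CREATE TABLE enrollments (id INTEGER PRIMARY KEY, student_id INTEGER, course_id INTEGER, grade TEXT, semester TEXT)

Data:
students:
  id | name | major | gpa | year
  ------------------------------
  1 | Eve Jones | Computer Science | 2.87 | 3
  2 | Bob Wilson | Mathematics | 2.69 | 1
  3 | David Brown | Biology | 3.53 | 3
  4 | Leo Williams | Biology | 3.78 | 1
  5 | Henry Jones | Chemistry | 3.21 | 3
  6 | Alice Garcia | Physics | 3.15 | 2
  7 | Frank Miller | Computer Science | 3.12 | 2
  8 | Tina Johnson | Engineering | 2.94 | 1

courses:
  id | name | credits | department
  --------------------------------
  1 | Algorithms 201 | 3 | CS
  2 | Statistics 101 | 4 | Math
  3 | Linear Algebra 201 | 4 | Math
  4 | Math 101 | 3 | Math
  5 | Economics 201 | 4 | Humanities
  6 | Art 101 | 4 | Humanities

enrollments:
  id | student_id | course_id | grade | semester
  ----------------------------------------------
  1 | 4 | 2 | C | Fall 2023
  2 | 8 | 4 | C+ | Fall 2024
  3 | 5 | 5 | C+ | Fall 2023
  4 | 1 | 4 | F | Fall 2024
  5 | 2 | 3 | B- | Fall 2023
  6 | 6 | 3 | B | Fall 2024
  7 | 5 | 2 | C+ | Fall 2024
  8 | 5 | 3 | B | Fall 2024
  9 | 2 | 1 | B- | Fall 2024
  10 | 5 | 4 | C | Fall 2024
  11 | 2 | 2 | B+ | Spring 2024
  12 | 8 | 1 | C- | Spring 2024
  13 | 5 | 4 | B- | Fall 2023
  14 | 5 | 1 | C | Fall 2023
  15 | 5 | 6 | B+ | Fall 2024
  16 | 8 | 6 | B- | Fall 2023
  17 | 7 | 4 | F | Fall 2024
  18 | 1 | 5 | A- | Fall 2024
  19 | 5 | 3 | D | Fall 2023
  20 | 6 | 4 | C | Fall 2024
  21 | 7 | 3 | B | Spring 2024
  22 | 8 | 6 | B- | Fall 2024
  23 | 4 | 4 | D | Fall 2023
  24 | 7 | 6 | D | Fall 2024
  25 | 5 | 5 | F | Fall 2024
SELECT DISTINCT grade FROM enrollments

Execution result:
grade
C
C+
F
B-
B
B+
C-
A-
D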